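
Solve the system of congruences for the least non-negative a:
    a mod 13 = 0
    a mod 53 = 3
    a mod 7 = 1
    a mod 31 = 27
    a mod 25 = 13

2821988

Combine the congruences pairwise.
From a ≡ 0 (mod 13) write a = 0 + 13t. Substituting into a ≡ 3 (mod 53) gives 13t ≡ 3 (mod 53), and since 13⁻¹ ≡ 49 (mod 53), t ≡ 41. Hence a ≡ 0 + 13·41 = 533 (mod 689).
From a ≡ 533 (mod 689) write a = 533 + 689t. Substituting into a ≡ 1 (mod 7) gives 689t ≡ 0 (mod 7), and since 3⁻¹ ≡ 5 (mod 7), t ≡ 0. Hence a ≡ 533 + 689·0 = 533 (mod 4823).
From a ≡ 533 (mod 4823) write a = 533 + 4823t. Substituting into a ≡ 27 (mod 31) gives 4823t ≡ 21 (mod 31), and since 18⁻¹ ≡ 19 (mod 31), t ≡ 27. Hence a ≡ 533 + 4823·27 = 130754 (mod 149513).
From a ≡ 130754 (mod 149513) write a = 130754 + 149513t. Substituting into a ≡ 13 (mod 25) gives 149513t ≡ 9 (mod 25), and since 13⁻¹ ≡ 2 (mod 25), t ≡ 18. Hence a ≡ 130754 + 149513·18 = 2821988 (mod 3737825).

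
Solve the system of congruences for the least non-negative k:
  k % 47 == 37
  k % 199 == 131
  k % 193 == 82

542605

From k ≡ 37 (mod 47) write k = 37 + 47t. Substituting into k ≡ 131 (mod 199) gives 47t ≡ 94 (mod 199), and since 47⁻¹ ≡ 72 (mod 199), t ≡ 2. Hence k ≡ 37 + 47·2 = 131 (mod 9353).
From k ≡ 131 (mod 9353) write k = 131 + 9353t. Substituting into k ≡ 82 (mod 193) gives 9353t ≡ 144 (mod 193), and since 89⁻¹ ≡ 180 (mod 193), t ≡ 58. Hence k ≡ 131 + 9353·58 = 542605 (mod 1805129).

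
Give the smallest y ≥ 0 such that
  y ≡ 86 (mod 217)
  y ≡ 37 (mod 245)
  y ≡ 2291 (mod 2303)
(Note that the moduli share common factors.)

294772

gcd(217, 245) = 7 and 7 | (37 − 86), so the pair is consistent; merging gives y ≡ 6162 (mod 7595), where 7595 = lcm(217, 245).
gcd(7595, 2303) = 49 and 49 | (2291 − 6162), so the pair is consistent; merging gives y ≡ 294772 (mod 356965), where 356965 = lcm(7595, 2303).
The solution is unique modulo lcm(217, 245, 2303) = 356965.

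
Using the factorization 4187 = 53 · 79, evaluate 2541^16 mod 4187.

439

Mod 53: 2541 ≡ 50; 50^16 ≡ 15 (mod 53).
Mod 79: 2541 ≡ 13; 13^16 ≡ 44 (mod 79).
Combine by CRT: x ≡ 15 (mod 53), x ≡ 44 (mod 79) ⇒ x ≡ 439 (mod 4187).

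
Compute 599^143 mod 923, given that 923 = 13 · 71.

Mod 13: 599 ≡ 1; by Fermat, exponent reduces to 143 mod 12 = 11; 1^11 ≡ 1 (mod 13).
Mod 71: 599 ≡ 31; by Fermat, exponent reduces to 143 mod 70 = 3; 31^3 ≡ 42 (mod 71).
Combine by CRT: x ≡ 1 (mod 13), x ≡ 42 (mod 71) ⇒ x ≡ 326 (mod 923).

326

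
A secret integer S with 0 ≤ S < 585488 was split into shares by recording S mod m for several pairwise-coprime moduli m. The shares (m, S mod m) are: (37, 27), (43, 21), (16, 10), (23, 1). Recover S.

569642

Combine the congruences pairwise.
From S ≡ 27 (mod 37) write S = 27 + 37t. Substituting into S ≡ 21 (mod 43) gives 37t ≡ 37 (mod 43), and since 37⁻¹ ≡ 7 (mod 43), t ≡ 1. Hence S ≡ 27 + 37·1 = 64 (mod 1591).
From S ≡ 64 (mod 1591) write S = 64 + 1591t. Substituting into S ≡ 10 (mod 16) gives 1591t ≡ 10 (mod 16), and since 7⁻¹ ≡ 7 (mod 16), t ≡ 6. Hence S ≡ 64 + 1591·6 = 9610 (mod 25456).
From S ≡ 9610 (mod 25456) write S = 9610 + 25456t. Substituting into S ≡ 1 (mod 23) gives 25456t ≡ 5 (mod 23), and since 18⁻¹ ≡ 9 (mod 23), t ≡ 22. Hence S ≡ 9610 + 25456·22 = 569642 (mod 585488).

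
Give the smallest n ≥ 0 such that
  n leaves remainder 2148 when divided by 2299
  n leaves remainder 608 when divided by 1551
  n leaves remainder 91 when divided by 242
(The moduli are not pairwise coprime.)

455051

Combine the congruences pairwise.
gcd(2299, 1551) = 11 and 11 | (608 − 2148), so the pair is consistent; merging gives n ≡ 130892 (mod 324159), where 324159 = lcm(2299, 1551).
gcd(324159, 242) = 121 and 121 | (91 − 130892), so the pair is consistent; merging gives n ≡ 455051 (mod 648318), where 648318 = lcm(324159, 242).
The solution is unique modulo lcm(2299, 1551, 242) = 648318.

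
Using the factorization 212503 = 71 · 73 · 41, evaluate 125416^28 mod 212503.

147681

Mod 71: 125416 ≡ 30; 30^28 ≡ 1 (mod 71).
Mod 73: 125416 ≡ 2; 2^28 ≡ 2 (mod 73).
Mod 41: 125416 ≡ 38; 38^28 ≡ 40 (mod 41).
Combine by CRT: x ≡ 1 (mod 71), x ≡ 2 (mod 73), x ≡ 40 (mod 41) ⇒ x ≡ 147681 (mod 212503).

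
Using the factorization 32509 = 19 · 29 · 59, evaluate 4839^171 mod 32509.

20120

Mod 19: 4839 ≡ 13; by Fermat, exponent reduces to 171 mod 18 = 9; 13^9 ≡ 18 (mod 19).
Mod 29: 4839 ≡ 25; by Fermat, exponent reduces to 171 mod 28 = 3; 25^3 ≡ 23 (mod 29).
Mod 59: 4839 ≡ 1; by Fermat, exponent reduces to 171 mod 58 = 55; 1^55 ≡ 1 (mod 59).
Combine by CRT: x ≡ 18 (mod 19), x ≡ 23 (mod 29), x ≡ 1 (mod 59) ⇒ x ≡ 20120 (mod 32509).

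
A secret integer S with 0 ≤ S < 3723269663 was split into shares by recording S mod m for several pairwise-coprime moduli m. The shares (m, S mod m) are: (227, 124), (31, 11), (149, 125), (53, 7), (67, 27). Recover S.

The moduli are pairwise coprime; N = 227·31·149·53·67 = 3723269663.
N/227 = 16402069; 16402069 ≡ 184 (mod 227); 184·95 ≡ 1, so inverse 95.
N/31 = 120105473; 120105473 ≡ 3 (mod 31); 3·21 ≡ 1, so inverse 21.
N/149 = 24988387; 24988387 ≡ 44 (mod 149); 44·105 ≡ 1, so inverse 105.
N/53 = 70250371; 70250371 ≡ 37 (mod 53); 37·43 ≡ 1, so inverse 43.
N/67 = 55571189; 55571189 ≡ 49 (mod 67); 49·26 ≡ 1, so inverse 26.
S ≡ 124·16402069·95 + 11·120105473·21 + 125·24988387·105 + 7·70250371·43 + 27·55571189·26 = 609089652807.
609089652807 mod 3723269663 = 2196697738.

2196697738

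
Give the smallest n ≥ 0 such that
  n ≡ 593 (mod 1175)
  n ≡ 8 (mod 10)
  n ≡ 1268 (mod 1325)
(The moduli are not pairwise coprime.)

gcd(1175, 10) = 5 and 5 | (8 − 593), so the pair is consistent; merging gives n ≡ 1768 (mod 2350), where 2350 = lcm(1175, 10).
gcd(2350, 1325) = 25 and 25 | (1268 − 1768), so the pair is consistent; merging gives n ≡ 88718 (mod 124550), where 124550 = lcm(2350, 1325).
The solution is unique modulo lcm(1175, 10, 1325) = 124550.

88718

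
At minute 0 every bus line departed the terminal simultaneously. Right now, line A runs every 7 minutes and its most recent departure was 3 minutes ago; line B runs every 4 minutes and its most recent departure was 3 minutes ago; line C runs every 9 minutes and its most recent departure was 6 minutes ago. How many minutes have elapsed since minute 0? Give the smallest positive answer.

87

From t ≡ 3 (mod 7) write t = 3 + 7s. Substituting into t ≡ 3 (mod 4) gives 7s ≡ 0 (mod 4), and since 3⁻¹ ≡ 3 (mod 4), s ≡ 0. Hence t ≡ 3 + 7·0 = 3 (mod 28).
From t ≡ 3 (mod 28) write t = 3 + 28s. Substituting into t ≡ 6 (mod 9) gives 28s ≡ 3 (mod 9), and since 1⁻¹ ≡ 1 (mod 9), s ≡ 3. Hence t ≡ 3 + 28·3 = 87 (mod 252).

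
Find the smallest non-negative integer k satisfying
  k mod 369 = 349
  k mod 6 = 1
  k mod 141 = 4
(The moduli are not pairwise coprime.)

gcd(369, 6) = 3 and 3 | (1 − 349), so the pair is consistent; merging gives k ≡ 349 (mod 738), where 738 = lcm(369, 6).
gcd(738, 141) = 3 and 3 | (4 − 349), so the pair is consistent; merging gives k ≡ 21013 (mod 34686), where 34686 = lcm(738, 141).
The solution is unique modulo lcm(369, 6, 141) = 34686.

21013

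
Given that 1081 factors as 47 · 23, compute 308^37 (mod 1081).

558

Mod 47: 308 ≡ 26; 26^37 ≡ 41 (mod 47).
Mod 23: 308 ≡ 9; by Fermat, exponent reduces to 37 mod 22 = 15; 9^15 ≡ 6 (mod 23).
Combine by CRT: x ≡ 41 (mod 47), x ≡ 6 (mod 23) ⇒ x ≡ 558 (mod 1081).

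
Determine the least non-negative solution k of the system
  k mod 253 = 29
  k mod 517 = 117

gcd(253, 517) = 11 and 11 | (117 − 29), so the pair is consistent; merging gives k ≡ 7872 (mod 11891), where 11891 = lcm(253, 517).
The solution is unique modulo lcm(253, 517) = 11891.

7872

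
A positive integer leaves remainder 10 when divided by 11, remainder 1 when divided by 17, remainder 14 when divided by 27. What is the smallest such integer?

The moduli are pairwise coprime; N = 11·17·27 = 5049.
N/11 = 459; 459 ≡ 8 (mod 11); 8·7 ≡ 1, so inverse 7.
N/17 = 297; 297 ≡ 8 (mod 17); 8·15 ≡ 1, so inverse 15.
N/27 = 187; 187 ≡ 25 (mod 27); 25·13 ≡ 1, so inverse 13.
k ≡ 10·459·7 + 1·297·15 + 14·187·13 = 70619.
70619 mod 5049 = 4982.

4982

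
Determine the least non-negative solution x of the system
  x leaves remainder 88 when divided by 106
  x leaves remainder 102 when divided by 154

Combine the congruences pairwise.
gcd(106, 154) = 2 and 2 | (102 − 88), so the pair is consistent; merging gives x ≡ 3798 (mod 8162), where 8162 = lcm(106, 154).
The solution is unique modulo lcm(106, 154) = 8162.

3798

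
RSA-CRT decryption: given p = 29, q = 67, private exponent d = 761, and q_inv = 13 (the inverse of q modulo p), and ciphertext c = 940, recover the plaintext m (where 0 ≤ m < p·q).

d_p = d mod (p−1) = 761 mod 28 = 5; d_q = d mod (q−1) = 35.
m₁ = c^(d_p) mod p: c ≡ 12 (mod 29), and 12^5 mod 29 = 12.
m₂ = c^(d_q) mod q: c ≡ 2 (mod 67), and 2^35 mod 67 = 63.
h = q_inv·(m₁ − m₂) mod p = 13·(12 − 63) mod 29 = 4.
m = m₂ + h·q = 63 + 4·67 = 331.

331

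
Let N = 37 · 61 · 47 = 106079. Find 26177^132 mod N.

27813

Mod 37: 26177 ≡ 18; by Fermat, exponent reduces to 132 mod 36 = 24; 18^24 ≡ 26 (mod 37).
Mod 61: 26177 ≡ 8; by Fermat, exponent reduces to 132 mod 60 = 12; 8^12 ≡ 58 (mod 61).
Mod 47: 26177 ≡ 45; by Fermat, exponent reduces to 132 mod 46 = 40; 45^40 ≡ 36 (mod 47).
Combine by CRT: x ≡ 26 (mod 37), x ≡ 58 (mod 61), x ≡ 36 (mod 47) ⇒ x ≡ 27813 (mod 106079).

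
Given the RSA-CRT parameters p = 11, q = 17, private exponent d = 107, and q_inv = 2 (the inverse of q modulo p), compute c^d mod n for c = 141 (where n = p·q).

d_p = d mod (p−1) = 107 mod 10 = 7; d_q = d mod (q−1) = 11.
m₁ = c^(d_p) mod p: c ≡ 9 (mod 11), and 9^7 mod 11 = 4.
m₂ = c^(d_q) mod q: c ≡ 5 (mod 17), and 5^11 mod 17 = 11.
h = q_inv·(m₁ − m₂) mod p = 2·(4 − 11) mod 11 = 8.
m = m₂ + h·q = 11 + 8·17 = 147.

147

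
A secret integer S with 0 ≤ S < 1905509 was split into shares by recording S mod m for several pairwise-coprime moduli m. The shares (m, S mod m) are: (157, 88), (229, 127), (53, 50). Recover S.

The moduli are pairwise coprime; N = 157·229·53 = 1905509.
N/157 = 12137; 12137 ≡ 48 (mod 157); 48·36 ≡ 1, so inverse 36.
N/229 = 8321; 8321 ≡ 77 (mod 229); 77·116 ≡ 1, so inverse 116.
N/53 = 35953; 35953 ≡ 19 (mod 53); 19·14 ≡ 1, so inverse 14.
S ≡ 88·12137·36 + 127·8321·116 + 50·35953·14 = 186202088.
186202088 mod 1905509 = 1367715.

1367715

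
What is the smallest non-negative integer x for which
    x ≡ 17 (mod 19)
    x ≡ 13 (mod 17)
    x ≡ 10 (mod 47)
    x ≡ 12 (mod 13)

26142

From x ≡ 17 (mod 19) write x = 17 + 19t. Substituting into x ≡ 13 (mod 17) gives 19t ≡ 13 (mod 17), and since 2⁻¹ ≡ 9 (mod 17), t ≡ 15. Hence x ≡ 17 + 19·15 = 302 (mod 323).
From x ≡ 302 (mod 323) write x = 302 + 323t. Substituting into x ≡ 10 (mod 47) gives 323t ≡ 37 (mod 47), and since 41⁻¹ ≡ 39 (mod 47), t ≡ 33. Hence x ≡ 302 + 323·33 = 10961 (mod 15181).
From x ≡ 10961 (mod 15181) write x = 10961 + 15181t. Substituting into x ≡ 12 (mod 13) gives 15181t ≡ 10 (mod 13), and since 10⁻¹ ≡ 4 (mod 13), t ≡ 1. Hence x ≡ 10961 + 15181·1 = 26142 (mod 197353).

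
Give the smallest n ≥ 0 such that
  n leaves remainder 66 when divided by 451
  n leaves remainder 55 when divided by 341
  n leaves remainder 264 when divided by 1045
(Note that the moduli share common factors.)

gcd(451, 341) = 11 and 11 | (55 − 66), so the pair is consistent; merging gives n ≡ 1419 (mod 13981), where 13981 = lcm(451, 341).
gcd(13981, 1045) = 11 and 11 | (264 − 1419), so the pair is consistent; merging gives n ≡ 71324 (mod 1328195), where 1328195 = lcm(13981, 1045).
The solution is unique modulo lcm(451, 341, 1045) = 1328195.

71324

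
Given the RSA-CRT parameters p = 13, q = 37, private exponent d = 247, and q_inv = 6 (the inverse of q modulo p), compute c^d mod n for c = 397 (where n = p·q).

175

d_p = d mod (p−1) = 247 mod 12 = 7; d_q = d mod (q−1) = 31.
m₁ = c^(d_p) mod p: c ≡ 7 (mod 13), and 7^7 mod 13 = 6.
m₂ = c^(d_q) mod q: c ≡ 27 (mod 37), and 27^31 mod 37 = 27.
h = q_inv·(m₁ − m₂) mod p = 6·(6 − 27) mod 13 = 4.
m = m₂ + h·q = 27 + 4·37 = 175.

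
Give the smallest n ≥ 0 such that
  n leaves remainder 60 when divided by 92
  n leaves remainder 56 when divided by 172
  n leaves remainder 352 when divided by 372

101536

gcd(92, 172) = 4 and 4 | (56 − 60), so the pair is consistent; merging gives n ≡ 2636 (mod 3956), where 3956 = lcm(92, 172).
gcd(3956, 372) = 4 and 4 | (352 − 2636), so the pair is consistent; merging gives n ≡ 101536 (mod 367908), where 367908 = lcm(3956, 372).
The solution is unique modulo lcm(92, 172, 372) = 367908.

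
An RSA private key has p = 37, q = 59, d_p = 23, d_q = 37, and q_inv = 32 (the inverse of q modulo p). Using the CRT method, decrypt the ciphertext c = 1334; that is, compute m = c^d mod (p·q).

m₁ = c^(d_p) mod p: c ≡ 2 (mod 37), and 2^23 mod 37 = 5.
m₂ = c^(d_q) mod q: c ≡ 36 (mod 59), and 36^37 mod 59 = 16.
h = q_inv·(m₁ − m₂) mod p = 32·(5 − 16) mod 37 = 18.
m = m₂ + h·q = 16 + 18·59 = 1078.

1078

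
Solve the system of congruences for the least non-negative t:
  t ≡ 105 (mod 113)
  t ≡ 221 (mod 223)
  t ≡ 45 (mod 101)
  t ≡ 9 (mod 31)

25199444

The moduli are pairwise coprime; N = 113·223·101·31 = 78898069.
N/113 = 698213; 698213 ≡ 99 (mod 113); 99·8 ≡ 1, so inverse 8.
N/223 = 353803; 353803 ≡ 125 (mod 223); 125·157 ≡ 1, so inverse 157.
N/101 = 781169; 781169 ≡ 35 (mod 101); 35·26 ≡ 1, so inverse 26.
N/31 = 2545099; 2545099 ≡ 30 (mod 31); 30·30 ≡ 1, so inverse 30.
t ≡ 105·698213·8 + 221·353803·157 + 45·781169·26 + 9·2545099·30 = 14463546071.
14463546071 mod 78898069 = 25199444.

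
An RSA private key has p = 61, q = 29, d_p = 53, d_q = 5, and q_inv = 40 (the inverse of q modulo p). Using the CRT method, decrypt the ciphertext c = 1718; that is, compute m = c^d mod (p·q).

1640

m₁ = c^(d_p) mod p: c ≡ 10 (mod 61), and 10^53 mod 61 = 54.
m₂ = c^(d_q) mod q: c ≡ 7 (mod 29), and 7^5 mod 29 = 16.
h = q_inv·(m₁ − m₂) mod p = 40·(54 − 16) mod 61 = 56.
m = m₂ + h·q = 16 + 56·29 = 1640.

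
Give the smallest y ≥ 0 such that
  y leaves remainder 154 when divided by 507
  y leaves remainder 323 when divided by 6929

7252

gcd(507, 6929) = 169 and 169 | (323 − 154), so the pair is consistent; merging gives y ≡ 7252 (mod 20787), where 20787 = lcm(507, 6929).
The solution is unique modulo lcm(507, 6929) = 20787.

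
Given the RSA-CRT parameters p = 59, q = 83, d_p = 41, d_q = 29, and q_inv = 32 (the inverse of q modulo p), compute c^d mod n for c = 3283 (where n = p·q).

m₁ = c^(d_p) mod p: c ≡ 38 (mod 59), and 38^41 mod 59 = 43.
m₂ = c^(d_q) mod q: c ≡ 46 (mod 83), and 46^29 mod 83 = 19.
h = q_inv·(m₁ − m₂) mod p = 32·(43 − 19) mod 59 = 1.
m = m₂ + h·q = 19 + 1·83 = 102.

102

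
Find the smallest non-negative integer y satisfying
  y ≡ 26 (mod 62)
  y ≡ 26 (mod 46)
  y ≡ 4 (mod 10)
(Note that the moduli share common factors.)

4304

gcd(62, 46) = 2 and 2 | (26 − 26), so the pair is consistent; merging gives y ≡ 26 (mod 1426), where 1426 = lcm(62, 46).
gcd(1426, 10) = 2 and 2 | (4 − 26), so the pair is consistent; merging gives y ≡ 4304 (mod 7130), where 7130 = lcm(1426, 10).
The solution is unique modulo lcm(62, 46, 10) = 7130.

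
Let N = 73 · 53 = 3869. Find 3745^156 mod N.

Mod 73: 3745 ≡ 22; by Fermat, exponent reduces to 156 mod 72 = 12; 22^12 ≡ 72 (mod 73).
Mod 53: 3745 ≡ 35; since 52 | 156, by Fermat 35^156 ≡ 1 (mod 53).
Combine by CRT: x ≡ 72 (mod 73), x ≡ 1 (mod 53) ⇒ x ≡ 1167 (mod 3869).

1167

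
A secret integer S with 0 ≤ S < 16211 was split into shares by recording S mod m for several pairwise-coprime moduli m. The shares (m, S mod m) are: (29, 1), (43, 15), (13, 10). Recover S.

1219

From S ≡ 1 (mod 29) write S = 1 + 29t. Substituting into S ≡ 15 (mod 43) gives 29t ≡ 14 (mod 43), and since 29⁻¹ ≡ 3 (mod 43), t ≡ 42. Hence S ≡ 1 + 29·42 = 1219 (mod 1247).
From S ≡ 1219 (mod 1247) write S = 1219 + 1247t. Substituting into S ≡ 10 (mod 13) gives 1247t ≡ 0 (mod 13), and since 12⁻¹ ≡ 12 (mod 13), t ≡ 0. Hence S ≡ 1219 + 1247·0 = 1219 (mod 16211).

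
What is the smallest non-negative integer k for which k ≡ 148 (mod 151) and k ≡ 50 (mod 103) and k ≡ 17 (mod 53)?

From k ≡ 148 (mod 151) write k = 148 + 151t. Substituting into k ≡ 50 (mod 103) gives 151t ≡ 5 (mod 103), and since 48⁻¹ ≡ 88 (mod 103), t ≡ 28. Hence k ≡ 148 + 151·28 = 4376 (mod 15553).
From k ≡ 4376 (mod 15553) write k = 4376 + 15553t. Substituting into k ≡ 17 (mod 53) gives 15553t ≡ 40 (mod 53), and since 24⁻¹ ≡ 42 (mod 53), t ≡ 37. Hence k ≡ 4376 + 15553·37 = 579837 (mod 824309).

579837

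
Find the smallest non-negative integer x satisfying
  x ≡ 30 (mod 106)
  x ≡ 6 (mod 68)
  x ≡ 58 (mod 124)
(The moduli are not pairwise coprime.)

75078

gcd(106, 68) = 2 and 2 | (6 − 30), so the pair is consistent; merging gives x ≡ 2998 (mod 3604), where 3604 = lcm(106, 68).
gcd(3604, 124) = 4 and 4 | (58 − 2998), so the pair is consistent; merging gives x ≡ 75078 (mod 111724), where 111724 = lcm(3604, 124).
The solution is unique modulo lcm(106, 68, 124) = 111724.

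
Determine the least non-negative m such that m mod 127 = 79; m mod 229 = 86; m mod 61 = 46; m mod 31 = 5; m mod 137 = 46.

From m ≡ 79 (mod 127) write m = 79 + 127t. Substituting into m ≡ 86 (mod 229) gives 127t ≡ 7 (mod 229), and since 127⁻¹ ≡ 110 (mod 229), t ≡ 83. Hence m ≡ 79 + 127·83 = 10620 (mod 29083).
From m ≡ 10620 (mod 29083) write m = 10620 + 29083t. Substituting into m ≡ 46 (mod 61) gives 29083t ≡ 40 (mod 61), and since 47⁻¹ ≡ 13 (mod 61), t ≡ 32. Hence m ≡ 10620 + 29083·32 = 941276 (mod 1774063).
From m ≡ 941276 (mod 1774063) write m = 941276 + 1774063t. Substituting into m ≡ 5 (mod 31) gives 1774063t ≡ 13 (mod 31), and since 26⁻¹ ≡ 6 (mod 31), t ≡ 16. Hence m ≡ 941276 + 1774063·16 = 29326284 (mod 54995953).
From m ≡ 29326284 (mod 54995953) write m = 29326284 + 54995953t. Substituting into m ≡ 46 (mod 137) gives 54995953t ≡ 119 (mod 137), and since 43⁻¹ ≡ 51 (mod 137), t ≡ 41. Hence m ≡ 29326284 + 54995953·41 = 2284160357 (mod 7534445561).

2284160357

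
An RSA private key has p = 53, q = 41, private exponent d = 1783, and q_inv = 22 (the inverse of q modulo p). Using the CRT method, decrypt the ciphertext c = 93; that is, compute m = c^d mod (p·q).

1580

d_p = d mod (p−1) = 1783 mod 52 = 15; d_q = d mod (q−1) = 23.
m₁ = c^(d_p) mod p: c ≡ 40 (mod 53), and 40^15 mod 53 = 43.
m₂ = c^(d_q) mod q: c ≡ 11 (mod 41), and 11^23 mod 41 = 22.
h = q_inv·(m₁ − m₂) mod p = 22·(43 − 22) mod 53 = 38.
m = m₂ + h·q = 22 + 38·41 = 1580.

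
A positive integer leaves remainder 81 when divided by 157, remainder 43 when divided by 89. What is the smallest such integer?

From t ≡ 81 (mod 157) write t = 81 + 157s. Substituting into t ≡ 43 (mod 89) gives 157s ≡ 51 (mod 89), and since 68⁻¹ ≡ 72 (mod 89), s ≡ 23. Hence t ≡ 81 + 157·23 = 3692 (mod 13973).

3692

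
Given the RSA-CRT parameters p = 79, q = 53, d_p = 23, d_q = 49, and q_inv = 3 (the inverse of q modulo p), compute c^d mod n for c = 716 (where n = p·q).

2658

m₁ = c^(d_p) mod p: c ≡ 5 (mod 79), and 5^23 mod 79 = 51.
m₂ = c^(d_q) mod q: c ≡ 27 (mod 53), and 27^49 mod 53 = 8.
h = q_inv·(m₁ − m₂) mod p = 3·(51 − 8) mod 79 = 50.
m = m₂ + h·q = 8 + 50·53 = 2658.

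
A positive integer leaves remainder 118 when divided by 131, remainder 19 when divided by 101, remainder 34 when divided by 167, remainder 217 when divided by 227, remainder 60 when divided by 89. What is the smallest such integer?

31406891440

From k ≡ 118 (mod 131) write k = 118 + 131t. Substituting into k ≡ 19 (mod 101) gives 131t ≡ 2 (mod 101), and since 30⁻¹ ≡ 64 (mod 101), t ≡ 27. Hence k ≡ 118 + 131·27 = 3655 (mod 13231).
From k ≡ 3655 (mod 13231) write k = 3655 + 13231t. Substituting into k ≡ 34 (mod 167) gives 13231t ≡ 53 (mod 167), and since 38⁻¹ ≡ 22 (mod 167), t ≡ 164. Hence k ≡ 3655 + 13231·164 = 2173539 (mod 2209577).
From k ≡ 2173539 (mod 2209577) write k = 2173539 + 2209577t. Substituting into k ≡ 217 (mod 227) gives 2209577t ≡ 203 (mod 227), and since 186⁻¹ ≡ 155 (mod 227), t ≡ 139. Hence k ≡ 2173539 + 2209577·139 = 309304742 (mod 501573979).
From k ≡ 309304742 (mod 501573979) write k = 309304742 + 501573979t. Substituting into k ≡ 60 (mod 89) gives 501573979t ≡ 44 (mod 89), and since 61⁻¹ ≡ 54 (mod 89), t ≡ 62. Hence k ≡ 309304742 + 501573979·62 = 31406891440 (mod 44640084131).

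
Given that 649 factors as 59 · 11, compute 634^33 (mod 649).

233

Mod 59: 634 ≡ 44; 44^33 ≡ 56 (mod 59).
Mod 11: 634 ≡ 7; by Fermat, exponent reduces to 33 mod 10 = 3; 7^3 ≡ 2 (mod 11).
Combine by CRT: x ≡ 56 (mod 59), x ≡ 2 (mod 11) ⇒ x ≡ 233 (mod 649).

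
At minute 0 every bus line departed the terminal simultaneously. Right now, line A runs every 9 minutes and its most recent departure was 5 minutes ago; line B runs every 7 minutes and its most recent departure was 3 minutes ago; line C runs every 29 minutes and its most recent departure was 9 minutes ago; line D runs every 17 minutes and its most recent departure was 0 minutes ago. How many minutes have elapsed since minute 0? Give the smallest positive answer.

The moduli are pairwise coprime; N = 9·7·29·17 = 31059.
N/9 = 3451; 3451 ≡ 4 (mod 9); 4·7 ≡ 1, so inverse 7.
N/7 = 4437; 4437 ≡ 6 (mod 7); 6·6 ≡ 1, so inverse 6.
N/29 = 1071; 1071 ≡ 27 (mod 29); 27·14 ≡ 1, so inverse 14.
N/17 = 1827; 1827 ≡ 8 (mod 17); 8·15 ≡ 1, so inverse 15.
t ≡ 5·3451·7 + 3·4437·6 + 9·1071·14 + 0·1827·15 = 335597.
335597 mod 31059 = 25007.

25007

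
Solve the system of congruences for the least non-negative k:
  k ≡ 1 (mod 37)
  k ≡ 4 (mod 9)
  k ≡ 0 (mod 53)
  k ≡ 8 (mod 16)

119992

From k ≡ 1 (mod 37) write k = 1 + 37t. Substituting into k ≡ 4 (mod 9) gives 37t ≡ 3 (mod 9), and since 1⁻¹ ≡ 1 (mod 9), t ≡ 3. Hence k ≡ 1 + 37·3 = 112 (mod 333).
From k ≡ 112 (mod 333) write k = 112 + 333t. Substituting into k ≡ 0 (mod 53) gives 333t ≡ 47 (mod 53), and since 15⁻¹ ≡ 46 (mod 53), t ≡ 42. Hence k ≡ 112 + 333·42 = 14098 (mod 17649).
From k ≡ 14098 (mod 17649) write k = 14098 + 17649t. Substituting into k ≡ 8 (mod 16) gives 17649t ≡ 6 (mod 16), and since 1⁻¹ ≡ 1 (mod 16), t ≡ 6. Hence k ≡ 14098 + 17649·6 = 119992 (mod 282384).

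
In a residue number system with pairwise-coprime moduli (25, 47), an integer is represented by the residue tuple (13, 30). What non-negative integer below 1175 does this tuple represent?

From x ≡ 13 (mod 25) write x = 13 + 25t. Substituting into x ≡ 30 (mod 47) gives 25t ≡ 17 (mod 47), and since 25⁻¹ ≡ 32 (mod 47), t ≡ 27. Hence x ≡ 13 + 25·27 = 688 (mod 1175).

688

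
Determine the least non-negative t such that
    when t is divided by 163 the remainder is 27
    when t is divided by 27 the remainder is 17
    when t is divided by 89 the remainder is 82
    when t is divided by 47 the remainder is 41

Combine the congruences pairwise.
From t ≡ 27 (mod 163) write t = 27 + 163s. Substituting into t ≡ 17 (mod 27) gives 163s ≡ 17 (mod 27), and since 1⁻¹ ≡ 1 (mod 27), s ≡ 17. Hence t ≡ 27 + 163·17 = 2798 (mod 4401).
From t ≡ 2798 (mod 4401) write t = 2798 + 4401s. Substituting into t ≡ 82 (mod 89) gives 4401s ≡ 43 (mod 89), and since 40⁻¹ ≡ 69 (mod 89), s ≡ 30. Hence t ≡ 2798 + 4401·30 = 134828 (mod 391689).
From t ≡ 134828 (mod 391689) write t = 134828 + 391689s. Substituting into t ≡ 41 (mod 47) gives 391689s ≡ 9 (mod 47), and since 38⁻¹ ≡ 26 (mod 47), s ≡ 46. Hence t ≡ 134828 + 391689·46 = 18152522 (mod 18409383).

18152522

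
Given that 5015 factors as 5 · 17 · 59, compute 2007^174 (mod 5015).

1004

Mod 5: 2007 ≡ 2; by Fermat, exponent reduces to 174 mod 4 = 2; 2^2 ≡ 4 (mod 5).
Mod 17: 2007 ≡ 1; by Fermat, exponent reduces to 174 mod 16 = 14; 1^14 ≡ 1 (mod 17).
Mod 59: 2007 ≡ 1; since 58 | 174, by Fermat 1^174 ≡ 1 (mod 59).
Combine by CRT: x ≡ 4 (mod 5), x ≡ 1 (mod 17), x ≡ 1 (mod 59) ⇒ x ≡ 1004 (mod 5015).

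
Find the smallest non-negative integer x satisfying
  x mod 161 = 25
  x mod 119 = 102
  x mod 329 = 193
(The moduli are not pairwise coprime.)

128503

gcd(161, 119) = 7 and 7 | (102 − 25), so the pair is consistent; merging gives x ≡ 2601 (mod 2737), where 2737 = lcm(161, 119).
gcd(2737, 329) = 7 and 7 | (193 − 2601), so the pair is consistent; merging gives x ≡ 128503 (mod 128639), where 128639 = lcm(2737, 329).
The solution is unique modulo lcm(161, 119, 329) = 128639.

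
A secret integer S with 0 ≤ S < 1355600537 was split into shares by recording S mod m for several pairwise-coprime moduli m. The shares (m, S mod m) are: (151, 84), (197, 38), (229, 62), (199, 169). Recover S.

644112026

The moduli are pairwise coprime; N = 151·197·229·199 = 1355600537.
N/151 = 8977487; 8977487 ≡ 84 (mod 151); 84·9 ≡ 1, so inverse 9.
N/197 = 6881221; 6881221 ≡ 11 (mod 197); 11·18 ≡ 1, so inverse 18.
N/229 = 5919653; 5919653 ≡ 3 (mod 229); 3·153 ≡ 1, so inverse 153.
N/199 = 6812063; 6812063 ≡ 94 (mod 199); 94·36 ≡ 1, so inverse 36.
S ≡ 84·8977487·9 + 38·6881221·18 + 62·5919653·153 + 169·6812063·36 = 109092154986.
109092154986 mod 1355600537 = 644112026.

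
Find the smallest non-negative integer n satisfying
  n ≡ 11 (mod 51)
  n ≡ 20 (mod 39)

215

gcd(51, 39) = 3 and 3 | (20 − 11), so the pair is consistent; merging gives n ≡ 215 (mod 663), where 663 = lcm(51, 39).
The solution is unique modulo lcm(51, 39) = 663.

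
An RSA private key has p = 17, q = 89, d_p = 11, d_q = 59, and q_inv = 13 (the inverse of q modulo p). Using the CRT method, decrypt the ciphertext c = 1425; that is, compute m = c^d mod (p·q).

1336

m₁ = c^(d_p) mod p: c ≡ 14 (mod 17), and 14^11 mod 17 = 10.
m₂ = c^(d_q) mod q: c ≡ 1 (mod 89), and 1^59 mod 89 = 1.
h = q_inv·(m₁ − m₂) mod p = 13·(10 − 1) mod 17 = 15.
m = m₂ + h·q = 1 + 15·89 = 1336.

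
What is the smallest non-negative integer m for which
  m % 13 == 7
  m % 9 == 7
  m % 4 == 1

241

The moduli are pairwise coprime; N = 13·9·4 = 468.
N/13 = 36; 36 ≡ 10 (mod 13); 10·4 ≡ 1, so inverse 4.
N/9 = 52; 52 ≡ 7 (mod 9); 7·4 ≡ 1, so inverse 4.
N/4 = 117; 117 ≡ 1 (mod 4), inverse 1.
m ≡ 7·36·4 + 7·52·4 + 1·117·1 = 2581.
2581 mod 468 = 241.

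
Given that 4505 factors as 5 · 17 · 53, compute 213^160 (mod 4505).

Mod 5: 213 ≡ 3; since 4 | 160, by Fermat 3^160 ≡ 1 (mod 5).
Mod 17: 213 ≡ 9; since 16 | 160, by Fermat 9^160 ≡ 1 (mod 17).
Mod 53: 213 ≡ 1; by Fermat, exponent reduces to 160 mod 52 = 4; 1^4 ≡ 1 (mod 53).
Combine by CRT: x ≡ 1 (mod 5), x ≡ 1 (mod 17), x ≡ 1 (mod 53) ⇒ x ≡ 1 (mod 4505).

1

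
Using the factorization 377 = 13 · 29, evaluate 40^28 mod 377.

Mod 13: 40 ≡ 1; by Fermat, exponent reduces to 28 mod 12 = 4; 1^4 ≡ 1 (mod 13).
Mod 29: 40 ≡ 11; since 28 | 28, by Fermat 11^28 ≡ 1 (mod 29).
Combine by CRT: x ≡ 1 (mod 13), x ≡ 1 (mod 29) ⇒ x ≡ 1 (mod 377).

1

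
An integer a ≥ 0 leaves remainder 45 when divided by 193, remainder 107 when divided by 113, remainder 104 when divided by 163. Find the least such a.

3027829

The moduli are pairwise coprime; N = 193·113·163 = 3554867.
N/193 = 18419; 18419 ≡ 84 (mod 193); 84·108 ≡ 1, so inverse 108.
N/113 = 31459; 31459 ≡ 45 (mod 113); 45·108 ≡ 1, so inverse 108.
N/163 = 21809; 21809 ≡ 130 (mod 163); 130·79 ≡ 1, so inverse 79.
a ≡ 45·18419·108 + 107·31459·108 + 104·21809·79 = 632239288.
632239288 mod 3554867 = 3027829.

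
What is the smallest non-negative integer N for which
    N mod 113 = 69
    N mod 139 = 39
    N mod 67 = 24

558402

From N ≡ 69 (mod 113) write N = 69 + 113t. Substituting into N ≡ 39 (mod 139) gives 113t ≡ 109 (mod 139), and since 113⁻¹ ≡ 16 (mod 139), t ≡ 76. Hence N ≡ 69 + 113·76 = 8657 (mod 15707).
From N ≡ 8657 (mod 15707) write N = 8657 + 15707t. Substituting into N ≡ 24 (mod 67) gives 15707t ≡ 10 (mod 67), and since 29⁻¹ ≡ 37 (mod 67), t ≡ 35. Hence N ≡ 8657 + 15707·35 = 558402 (mod 1052369).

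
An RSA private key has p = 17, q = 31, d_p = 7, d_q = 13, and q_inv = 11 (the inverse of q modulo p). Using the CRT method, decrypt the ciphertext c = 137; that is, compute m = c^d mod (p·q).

m₁ = c^(d_p) mod p: c ≡ 1 (mod 17), and 1^7 mod 17 = 1.
m₂ = c^(d_q) mod q: c ≡ 13 (mod 31), and 13^13 mod 31 = 11.
h = q_inv·(m₁ − m₂) mod p = 11·(1 − 11) mod 17 = 9.
m = m₂ + h·q = 11 + 9·31 = 290.

290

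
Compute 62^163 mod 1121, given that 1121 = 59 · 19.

Mod 59: 62 ≡ 3; by Fermat, exponent reduces to 163 mod 58 = 47; 3^47 ≡ 57 (mod 59).
Mod 19: 62 ≡ 5; by Fermat, exponent reduces to 163 mod 18 = 1; 5^1 ≡ 5 (mod 19).
Combine by CRT: x ≡ 57 (mod 59), x ≡ 5 (mod 19) ⇒ x ≡ 765 (mod 1121).

765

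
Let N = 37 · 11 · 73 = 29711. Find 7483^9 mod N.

16207

Mod 37: 7483 ≡ 9; 9^9 ≡ 1 (mod 37).
Mod 11: 7483 ≡ 3; 3^9 ≡ 4 (mod 11).
Mod 73: 7483 ≡ 37; 37^9 ≡ 1 (mod 73).
Combine by CRT: x ≡ 1 (mod 37), x ≡ 4 (mod 11), x ≡ 1 (mod 73) ⇒ x ≡ 16207 (mod 29711).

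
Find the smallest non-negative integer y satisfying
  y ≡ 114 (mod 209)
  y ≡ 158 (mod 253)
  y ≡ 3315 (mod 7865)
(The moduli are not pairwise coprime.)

2763930

Combine the congruences pairwise.
gcd(209, 253) = 11 and 11 | (158 − 114), so the pair is consistent; merging gives y ≡ 4712 (mod 4807), where 4807 = lcm(209, 253).
gcd(4807, 7865) = 11 and 11 | (3315 − 4712), so the pair is consistent; merging gives y ≡ 2763930 (mod 3437005), where 3437005 = lcm(4807, 7865).
The solution is unique modulo lcm(209, 253, 7865) = 3437005.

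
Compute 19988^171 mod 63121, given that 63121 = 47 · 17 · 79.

27493

Mod 47: 19988 ≡ 13; by Fermat, exponent reduces to 171 mod 46 = 33; 13^33 ≡ 45 (mod 47).
Mod 17: 19988 ≡ 13; by Fermat, exponent reduces to 171 mod 16 = 11; 13^11 ≡ 4 (mod 17).
Mod 79: 19988 ≡ 1; by Fermat, exponent reduces to 171 mod 78 = 15; 1^15 ≡ 1 (mod 79).
Combine by CRT: x ≡ 45 (mod 47), x ≡ 4 (mod 17), x ≡ 1 (mod 79) ⇒ x ≡ 27493 (mod 63121).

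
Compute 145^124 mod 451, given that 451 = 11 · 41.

269

Mod 11: 145 ≡ 2; by Fermat, exponent reduces to 124 mod 10 = 4; 2^4 ≡ 5 (mod 11).
Mod 41: 145 ≡ 22; by Fermat, exponent reduces to 124 mod 40 = 4; 22^4 ≡ 23 (mod 41).
Combine by CRT: x ≡ 5 (mod 11), x ≡ 23 (mod 41) ⇒ x ≡ 269 (mod 451).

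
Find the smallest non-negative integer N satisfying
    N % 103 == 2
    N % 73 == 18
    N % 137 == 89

92290

Combine the congruences pairwise.
From N ≡ 2 (mod 103) write N = 2 + 103t. Substituting into N ≡ 18 (mod 73) gives 103t ≡ 16 (mod 73), and since 30⁻¹ ≡ 56 (mod 73), t ≡ 20. Hence N ≡ 2 + 103·20 = 2062 (mod 7519).
From N ≡ 2062 (mod 7519) write N = 2062 + 7519t. Substituting into N ≡ 89 (mod 137) gives 7519t ≡ 82 (mod 137), and since 121⁻¹ ≡ 77 (mod 137), t ≡ 12. Hence N ≡ 2062 + 7519·12 = 92290 (mod 1030103).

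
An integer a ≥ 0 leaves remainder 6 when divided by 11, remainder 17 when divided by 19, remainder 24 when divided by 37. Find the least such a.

1689

Combine the congruences pairwise.
From a ≡ 6 (mod 11) write a = 6 + 11t. Substituting into a ≡ 17 (mod 19) gives 11t ≡ 11 (mod 19), and since 11⁻¹ ≡ 7 (mod 19), t ≡ 1. Hence a ≡ 6 + 11·1 = 17 (mod 209).
From a ≡ 17 (mod 209) write a = 17 + 209t. Substituting into a ≡ 24 (mod 37) gives 209t ≡ 7 (mod 37), and since 24⁻¹ ≡ 17 (mod 37), t ≡ 8. Hence a ≡ 17 + 209·8 = 1689 (mod 7733).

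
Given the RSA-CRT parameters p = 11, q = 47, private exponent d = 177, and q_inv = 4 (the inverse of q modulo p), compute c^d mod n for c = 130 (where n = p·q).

d_p = d mod (p−1) = 177 mod 10 = 7; d_q = d mod (q−1) = 39.
m₁ = c^(d_p) mod p: c ≡ 9 (mod 11), and 9^7 mod 11 = 4.
m₂ = c^(d_q) mod q: c ≡ 36 (mod 47), and 36^39 mod 47 = 3.
h = q_inv·(m₁ − m₂) mod p = 4·(4 − 3) mod 11 = 4.
m = m₂ + h·q = 3 + 4·47 = 191.

191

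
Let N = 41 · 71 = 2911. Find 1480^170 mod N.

534

Mod 41: 1480 ≡ 4; by Fermat, exponent reduces to 170 mod 40 = 10; 4^10 ≡ 1 (mod 41).
Mod 71: 1480 ≡ 60; by Fermat, exponent reduces to 170 mod 70 = 30; 60^30 ≡ 37 (mod 71).
Combine by CRT: x ≡ 1 (mod 41), x ≡ 37 (mod 71) ⇒ x ≡ 534 (mod 2911).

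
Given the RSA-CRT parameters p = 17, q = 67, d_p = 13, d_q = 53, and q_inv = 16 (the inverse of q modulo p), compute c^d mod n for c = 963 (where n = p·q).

m₁ = c^(d_p) mod p: c ≡ 11 (mod 17), and 11^13 mod 17 = 7.
m₂ = c^(d_q) mod q: c ≡ 25 (mod 67), and 25^53 mod 67 = 64.
h = q_inv·(m₁ − m₂) mod p = 16·(7 − 64) mod 17 = 6.
m = m₂ + h·q = 64 + 6·67 = 466.

466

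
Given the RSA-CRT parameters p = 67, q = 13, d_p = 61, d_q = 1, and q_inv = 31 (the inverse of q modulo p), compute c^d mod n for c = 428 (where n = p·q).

636

m₁ = c^(d_p) mod p: c ≡ 26 (mod 67), and 26^61 mod 67 = 33.
m₂ = c^(d_q) mod q: c ≡ 12 (mod 13), and 12^1 mod 13 = 12.
h = q_inv·(m₁ − m₂) mod p = 31·(33 − 12) mod 67 = 48.
m = m₂ + h·q = 12 + 48·13 = 636.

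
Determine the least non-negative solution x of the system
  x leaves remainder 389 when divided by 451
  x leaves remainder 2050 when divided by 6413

Combine the congruences pairwise.
gcd(451, 6413) = 11 and 11 | (2050 − 389), so the pair is consistent; merging gives x ≡ 40528 (mod 262933), where 262933 = lcm(451, 6413).
The solution is unique modulo lcm(451, 6413) = 262933.

40528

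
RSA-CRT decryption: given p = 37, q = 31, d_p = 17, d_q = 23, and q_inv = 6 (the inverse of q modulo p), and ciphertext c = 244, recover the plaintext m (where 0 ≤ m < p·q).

m₁ = c^(d_p) mod p: c ≡ 22 (mod 37), and 22^17 mod 37 = 5.
m₂ = c^(d_q) mod q: c ≡ 27 (mod 31), and 27^23 mod 31 = 29.
h = q_inv·(m₁ − m₂) mod p = 6·(5 − 29) mod 37 = 4.
m = m₂ + h·q = 29 + 4·31 = 153.

153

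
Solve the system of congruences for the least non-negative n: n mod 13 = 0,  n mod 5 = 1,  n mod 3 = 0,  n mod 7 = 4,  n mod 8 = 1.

The moduli are pairwise coprime; M = 13·5·3·7·8 = 10920.
M/13 = 840; 840 ≡ 8 (mod 13); 8·5 ≡ 1, so inverse 5.
M/5 = 2184; 2184 ≡ 4 (mod 5); 4·4 ≡ 1, so inverse 4.
M/3 = 3640; 3640 ≡ 1 (mod 3), inverse 1.
M/7 = 1560; 1560 ≡ 6 (mod 7); 6·6 ≡ 1, so inverse 6.
M/8 = 1365; 1365 ≡ 5 (mod 8); 5·5 ≡ 1, so inverse 5.
n ≡ 0·840·5 + 1·2184·4 + 0·3640·1 + 4·1560·6 + 1·1365·5 = 53001.
53001 mod 10920 = 9321.

9321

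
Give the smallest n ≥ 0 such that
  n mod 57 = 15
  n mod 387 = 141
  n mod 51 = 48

Combine the congruences pairwise.
gcd(57, 387) = 3 and 3 | (141 − 15), so the pair is consistent; merging gives n ≡ 528 (mod 7353), where 7353 = lcm(57, 387).
gcd(7353, 51) = 3 and 3 | (48 − 528), so the pair is consistent; merging gives n ≡ 66705 (mod 125001), where 125001 = lcm(7353, 51).
The solution is unique modulo lcm(57, 387, 51) = 125001.

66705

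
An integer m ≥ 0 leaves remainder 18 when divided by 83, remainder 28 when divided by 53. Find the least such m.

1512

From m ≡ 18 (mod 83) write m = 18 + 83t. Substituting into m ≡ 28 (mod 53) gives 83t ≡ 10 (mod 53), and since 30⁻¹ ≡ 23 (mod 53), t ≡ 18. Hence m ≡ 18 + 83·18 = 1512 (mod 4399).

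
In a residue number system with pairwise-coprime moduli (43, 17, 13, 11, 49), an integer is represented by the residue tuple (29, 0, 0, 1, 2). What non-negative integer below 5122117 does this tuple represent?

Combine the congruences pairwise.
From x ≡ 29 (mod 43) write x = 29 + 43t. Substituting into x ≡ 0 (mod 17) gives 43t ≡ 5 (mod 17), and since 9⁻¹ ≡ 2 (mod 17), t ≡ 10. Hence x ≡ 29 + 43·10 = 459 (mod 731).
From x ≡ 459 (mod 731) write x = 459 + 731t. Substituting into x ≡ 0 (mod 13) gives 731t ≡ 9 (mod 13), and since 3⁻¹ ≡ 9 (mod 13), t ≡ 3. Hence x ≡ 459 + 731·3 = 2652 (mod 9503).
From x ≡ 2652 (mod 9503) write x = 2652 + 9503t. Substituting into x ≡ 1 (mod 11) gives 9503t ≡ 0 (mod 11), and since 10⁻¹ ≡ 10 (mod 11), t ≡ 0. Hence x ≡ 2652 + 9503·0 = 2652 (mod 104533).
From x ≡ 2652 (mod 104533) write x = 2652 + 104533t. Substituting into x ≡ 2 (mod 49) gives 104533t ≡ 45 (mod 49), and since 16⁻¹ ≡ 46 (mod 49), t ≡ 12. Hence x ≡ 2652 + 104533·12 = 1257048 (mod 5122117).

1257048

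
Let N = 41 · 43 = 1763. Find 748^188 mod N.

1328

Mod 41: 748 ≡ 10; by Fermat, exponent reduces to 188 mod 40 = 28; 10^28 ≡ 16 (mod 41).
Mod 43: 748 ≡ 17; by Fermat, exponent reduces to 188 mod 42 = 20; 17^20 ≡ 38 (mod 43).
Combine by CRT: x ≡ 16 (mod 41), x ≡ 38 (mod 43) ⇒ x ≡ 1328 (mod 1763).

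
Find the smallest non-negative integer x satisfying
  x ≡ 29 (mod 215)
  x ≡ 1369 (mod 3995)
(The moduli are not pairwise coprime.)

137199

gcd(215, 3995) = 5 and 5 | (1369 − 29), so the pair is consistent; merging gives x ≡ 137199 (mod 171785), where 171785 = lcm(215, 3995).
The solution is unique modulo lcm(215, 3995) = 171785.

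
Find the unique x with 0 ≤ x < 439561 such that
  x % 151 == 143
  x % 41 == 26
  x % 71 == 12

From x ≡ 143 (mod 151) write x = 143 + 151t. Substituting into x ≡ 26 (mod 41) gives 151t ≡ 6 (mod 41), and since 28⁻¹ ≡ 22 (mod 41), t ≡ 9. Hence x ≡ 143 + 151·9 = 1502 (mod 6191).
From x ≡ 1502 (mod 6191) write x = 1502 + 6191t. Substituting into x ≡ 12 (mod 71) gives 6191t ≡ 1 (mod 71), and since 14⁻¹ ≡ 66 (mod 71), t ≡ 66. Hence x ≡ 1502 + 6191·66 = 410108 (mod 439561).

410108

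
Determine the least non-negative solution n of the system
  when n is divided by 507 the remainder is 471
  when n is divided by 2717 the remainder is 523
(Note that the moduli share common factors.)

Combine the congruences pairwise.
gcd(507, 2717) = 13 and 13 | (523 − 471), so the pair is consistent; merging gives n ≡ 60297 (mod 105963), where 105963 = lcm(507, 2717).
The solution is unique modulo lcm(507, 2717) = 105963.

60297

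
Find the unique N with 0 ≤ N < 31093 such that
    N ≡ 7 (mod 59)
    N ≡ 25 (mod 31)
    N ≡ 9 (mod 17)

8798

The moduli are pairwise coprime; M = 59·31·17 = 31093.
M/59 = 527; 527 ≡ 55 (mod 59); 55·44 ≡ 1, so inverse 44.
M/31 = 1003; 1003 ≡ 11 (mod 31); 11·17 ≡ 1, so inverse 17.
M/17 = 1829; 1829 ≡ 10 (mod 17); 10·12 ≡ 1, so inverse 12.
N ≡ 7·527·44 + 25·1003·17 + 9·1829·12 = 786123.
786123 mod 31093 = 8798.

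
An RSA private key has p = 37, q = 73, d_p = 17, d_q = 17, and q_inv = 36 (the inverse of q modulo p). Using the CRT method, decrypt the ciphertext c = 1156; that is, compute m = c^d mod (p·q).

m₁ = c^(d_p) mod p: c ≡ 9 (mod 37), and 9^17 mod 37 = 33.
m₂ = c^(d_q) mod q: c ≡ 61 (mod 73), and 61^17 mod 73 = 67.
h = q_inv·(m₁ − m₂) mod p = 36·(33 − 67) mod 37 = 34.
m = m₂ + h·q = 67 + 34·73 = 2549.

2549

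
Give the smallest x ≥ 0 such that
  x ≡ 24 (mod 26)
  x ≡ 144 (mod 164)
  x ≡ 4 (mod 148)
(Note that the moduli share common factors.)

27532

gcd(26, 164) = 2 and 2 | (144 − 24), so the pair is consistent; merging gives x ≡ 1948 (mod 2132), where 2132 = lcm(26, 164).
gcd(2132, 148) = 4 and 4 | (4 − 1948), so the pair is consistent; merging gives x ≡ 27532 (mod 78884), where 78884 = lcm(2132, 148).
The solution is unique modulo lcm(26, 164, 148) = 78884.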